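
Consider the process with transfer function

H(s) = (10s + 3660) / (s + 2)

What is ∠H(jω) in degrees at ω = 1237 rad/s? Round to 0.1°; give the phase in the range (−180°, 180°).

-16.4°

Substitute s = j1237:
Numerator: 10(j1237) + 3660 = 3660 + j12370
Denominator: (j1237) + 2 = 2 + j1237
|N| = √(3660² + 12370²) ≈ 12900, ∠N ≈ 73.52°
|D| = √(2² + 1237²) ≈ 1237, ∠D ≈ 89.91°
∠H = 73.52° − 89.91° = -16.39°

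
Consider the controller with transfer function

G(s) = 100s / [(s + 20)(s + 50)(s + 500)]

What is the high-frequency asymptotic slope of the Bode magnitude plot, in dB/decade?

Each pole contributes −20 dB/decade at high frequency; each zero contributes +20 dB/decade.
Net: 1 zero(s) − 3 pole(s) → -40 dB/decade.

-40 dB/decade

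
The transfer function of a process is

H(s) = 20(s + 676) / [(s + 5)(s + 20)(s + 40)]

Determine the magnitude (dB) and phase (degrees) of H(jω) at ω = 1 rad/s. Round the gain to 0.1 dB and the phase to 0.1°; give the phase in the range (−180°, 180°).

At s = jω = j1:
zero (s+676): 676 + j1 → |·| = √(676²+1²) = √456977 ≈ 676, ∠ = arctan(1/676) ≈ 0.08°
pole (s+5): 5 + j1 → |·| = √(5²+1²) = √26 ≈ 5.099, ∠ = arctan(1/5) ≈ 11.31°
pole (s+20): 20 + j1 → |·| = √(20²+1²) = √401 ≈ 20.025, ∠ = arctan(1/20) ≈ 2.86°
pole (s+40): 40 + j1 → |·| = √(40²+1²) = √1601 ≈ 40.012, ∠ = arctan(1/40) ≈ 1.43°
|H| = 20 · 676 / 4085.5 ≈ 3.3093
Gain = 20 log₁₀(3.3093) ≈ 10.39 dB
∠H = 0.08° − 15.60° = -15.52°

10.4 dB, -15.5°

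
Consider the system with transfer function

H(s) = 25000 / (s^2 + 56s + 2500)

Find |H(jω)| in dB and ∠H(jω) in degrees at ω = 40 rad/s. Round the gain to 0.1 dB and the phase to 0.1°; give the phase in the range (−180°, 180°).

20.3 dB, -68.1°

At s = jω = j40:
quadratic: (j40)² + 56·j40 + 2500 = 900 + j2240 → |·| ≈ 2414, ∠ ≈ 68.11°
|H| = 25000 / 2414 ≈ 10.356
Gain = 20 log₁₀(10.356) ≈ 20.30 dB
∠H = 0.00° − 68.11° = -68.11°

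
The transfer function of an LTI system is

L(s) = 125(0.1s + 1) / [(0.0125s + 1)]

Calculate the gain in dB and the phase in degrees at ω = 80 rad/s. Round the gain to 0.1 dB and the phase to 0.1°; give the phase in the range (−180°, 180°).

57.1 dB, 37.9°

At ω = 80 rad/s:
zero (1 + j80·0.1) = 1 + j8 → |·| ≈ 8.0623, ∠ ≈ 82.87°
pole (1 + j80·0.0125) = 1 + j1 → |·| ≈ 1.4142, ∠ ≈ 45.00°
|L| = 125 · 8.0623 / (1.4142) ≈ 712.62
Gain = 20 log₁₀(712.62) ≈ 57.06 dB
∠L = (82.87°) − (45.00°) = 37.87°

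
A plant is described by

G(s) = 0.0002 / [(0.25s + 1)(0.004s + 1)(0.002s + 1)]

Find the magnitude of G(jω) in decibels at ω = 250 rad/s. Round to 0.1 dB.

-113.9 dB

At ω = 250 rad/s:
pole (1 + j250·0.25) = 1 + j62.5 → |·| ≈ 62.508, ∠ ≈ 89.08°
pole (1 + j250·0.004) = 1 + j1 → |·| ≈ 1.4142, ∠ ≈ 45.00°
pole (1 + j250·0.002) = 1 + j0.5 → |·| ≈ 1.118, ∠ ≈ 26.57°
|G| = 0.0002 · 1 / (62.508 · 1.4142 · 1.118) ≈ 2.0237e-06
Gain = 20 log₁₀(2.0237e-06) ≈ -113.88 dB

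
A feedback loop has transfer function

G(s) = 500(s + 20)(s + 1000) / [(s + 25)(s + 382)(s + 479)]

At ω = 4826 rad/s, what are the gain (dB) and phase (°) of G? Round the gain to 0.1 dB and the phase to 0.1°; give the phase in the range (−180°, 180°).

-19.6 dB, -91.5°

At s = jω = j4826:
zero (s+20): 20 + j4826 → |·| = √(20²+4826²) = √23290676 ≈ 4826, ∠ = arctan(4826/20) ≈ 89.76°
zero (s+1000): 1000 + j4826 → |·| = √(1000²+4826²) = √24290276 ≈ 4928.5, ∠ = arctan(4826/1000) ≈ 78.29°
pole (s+25): 25 + j4826 → |·| = √(25²+4826²) = √23290901 ≈ 4826.1, ∠ = arctan(4826/25) ≈ 89.70°
pole (s+382): 382 + j4826 → |·| = √(382²+4826²) = √23436200 ≈ 4841.1, ∠ = arctan(4826/382) ≈ 85.47°
pole (s+479): 479 + j4826 → |·| = √(479²+4826²) = √23519717 ≈ 4849.7, ∠ = arctan(4826/479) ≈ 84.33°
|G| = 500 · 2.3785e+07 / 1.1331e+11 ≈ 0.10496
Gain = 20 log₁₀(0.10496) ≈ -19.58 dB
∠G = 168.05° − 259.50° = -91.45°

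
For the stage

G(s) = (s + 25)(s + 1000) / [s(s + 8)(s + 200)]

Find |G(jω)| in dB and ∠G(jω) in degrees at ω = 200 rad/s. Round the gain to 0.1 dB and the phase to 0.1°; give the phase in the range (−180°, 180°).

At s = jω = j200:
zero (s+25): 25 + j200 → |·| = √(25²+200²) = √40625 ≈ 201.56, ∠ = arctan(200/25) ≈ 82.87°
zero (s+1000): 1000 + j200 → |·| = √(1000²+200²) = √1040000 ≈ 1019.8, ∠ = arctan(200/1000) ≈ 11.31°
pole (s+8): 8 + j200 → |·| = √(8²+200²) = √40064 ≈ 200.16, ∠ = arctan(200/8) ≈ 87.71°
pole (s+200): 200 + j200 → |·| = √(200²+200²) = √80000 ≈ 282.84, ∠ = arctan(200/200) ≈ 45.00°
pole at origin: |s| = 200, ∠ = 90.00° (in denominator)
|G| = 1 · 2.0555e+05 / 1.1323e+07 ≈ 0.018153
Gain = 20 log₁₀(0.018153) ≈ -34.82 dB
∠G = 94.18° − 222.71° = -128.53°

-34.8 dB, -128.5°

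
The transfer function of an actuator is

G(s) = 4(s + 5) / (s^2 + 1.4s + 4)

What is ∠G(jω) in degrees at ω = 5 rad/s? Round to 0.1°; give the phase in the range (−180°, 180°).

-116.6°

At s = jω = j5:
zero (s+5): 5 + j5 → |·| = √(5²+5²) = √50 ≈ 7.0711, ∠ = arctan(5/5) ≈ 45.00°
quadratic: (j5)² + 1.4·j5 + 4 = -21 + j7 → |·| ≈ 22.136, ∠ ≈ 161.57°
∠G = 45.00° − 161.57° = -116.57°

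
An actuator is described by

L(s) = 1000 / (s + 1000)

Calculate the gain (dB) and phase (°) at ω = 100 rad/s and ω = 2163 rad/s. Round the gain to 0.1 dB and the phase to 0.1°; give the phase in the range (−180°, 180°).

ω = 100: -0.0 dB, -5.7°; ω = 2163: -7.5 dB, -65.2°

Substitute s = j100:
Numerator: 1000 = 1000 + j0
Denominator: (j100) + 1000 = 1000 + j100
|N| = √(1000² + 0²) ≈ 1000, ∠N ≈ 0.00°
|D| = √(1000² + 100²) ≈ 1005, ∠D ≈ 5.71°
|L| = 1000 / 1005 ≈ 0.99502
Gain = 20 log₁₀(0.99502) ≈ -0.04 dB
∠L = 0.00° − 5.71° = -5.71°

Substitute s = j2163:
Numerator: 1000 = 1000 + j0
Denominator: (j2163) + 1000 = 1000 + j2163
|N| = √(1000² + 0²) ≈ 1000, ∠N ≈ 0.00°
|D| = √(1000² + 2163²) ≈ 2383, ∠D ≈ 65.19°
|L| = 1000 / 2383 ≈ 0.41964
Gain = 20 log₁₀(0.41964) ≈ -7.54 dB
∠L = 0.00° − 65.19° = -65.19°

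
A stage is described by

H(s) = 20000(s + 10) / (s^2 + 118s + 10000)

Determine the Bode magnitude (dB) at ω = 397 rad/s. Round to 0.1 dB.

34.2 dB

At s = jω = j397:
zero (s+10): 10 + j397 → |·| = √(10²+397²) = √157709 ≈ 397.13, ∠ = arctan(397/10) ≈ 88.56°
quadratic: (j397)² + 118·j397 + 10000 = -147609 + j46846 → |·| ≈ 1.5486e+05, ∠ ≈ 162.39°
|H| = 20000 · 397.13 / 1.5486e+05 ≈ 51.289
Gain = 20 log₁₀(51.289) ≈ 34.20 dB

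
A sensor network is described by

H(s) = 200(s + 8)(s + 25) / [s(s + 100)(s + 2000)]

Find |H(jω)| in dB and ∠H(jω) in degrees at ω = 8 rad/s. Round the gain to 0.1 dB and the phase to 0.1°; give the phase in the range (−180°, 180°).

At s = jω = j8:
zero (s+8): 8 + j8 → |·| = √(8²+8²) = √128 ≈ 11.314, ∠ = arctan(8/8) ≈ 45.00°
zero (s+25): 25 + j8 → |·| = √(25²+8²) = √689 ≈ 26.249, ∠ = arctan(8/25) ≈ 17.74°
pole (s+100): 100 + j8 → |·| = √(100²+8²) = √10064 ≈ 100.32, ∠ = arctan(8/100) ≈ 4.57°
pole (s+2000): 2000 + j8 → |·| = √(2000²+8²) = √4000064 ≈ 2000, ∠ = arctan(8/2000) ≈ 0.23°
pole at origin: |s| = 8, ∠ = 90.00° (in denominator)
|H| = 200 · 296.98 / 1.6051e+06 ≈ 0.037005
Gain = 20 log₁₀(0.037005) ≈ -28.63 dB
∠H = 62.74° − 94.80° = -32.06°

-28.6 dB, -32.1°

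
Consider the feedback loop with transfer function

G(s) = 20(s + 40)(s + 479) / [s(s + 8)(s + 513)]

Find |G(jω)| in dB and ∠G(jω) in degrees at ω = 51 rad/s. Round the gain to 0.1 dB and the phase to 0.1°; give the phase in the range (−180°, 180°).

At s = jω = j51:
zero (s+40): 40 + j51 → |·| = √(40²+51²) = √4201 ≈ 64.815, ∠ = arctan(51/40) ≈ 51.89°
zero (s+479): 479 + j51 → |·| = √(479²+51²) = √232042 ≈ 481.71, ∠ = arctan(51/479) ≈ 6.08°
pole (s+8): 8 + j51 → |·| = √(8²+51²) = √2665 ≈ 51.624, ∠ = arctan(51/8) ≈ 81.09°
pole (s+513): 513 + j51 → |·| = √(513²+51²) = √265770 ≈ 515.53, ∠ = arctan(51/513) ≈ 5.68°
pole at origin: |s| = 51, ∠ = 90.00° (in denominator)
|G| = 20 · 31222 / 1.3573e+06 ≈ 0.46006
Gain = 20 log₁₀(0.46006) ≈ -6.74 dB
∠G = 57.97° − 176.77° = -118.80°

-6.7 dB, -118.8°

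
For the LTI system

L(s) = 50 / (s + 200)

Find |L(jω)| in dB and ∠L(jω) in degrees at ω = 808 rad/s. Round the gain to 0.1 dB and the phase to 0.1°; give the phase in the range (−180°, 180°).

Substitute s = j808:
Numerator: 50 = 50 + j0
Denominator: (j808) + 200 = 200 + j808
|N| = √(50² + 0²) ≈ 50, ∠N ≈ 0.00°
|D| = √(200² + 808²) ≈ 832.38, ∠D ≈ 76.10°
|L| = 50 / 832.38 ≈ 0.060069
Gain = 20 log₁₀(0.060069) ≈ -24.43 dB
∠L = 0.00° − 76.10° = -76.10°

-24.4 dB, -76.1°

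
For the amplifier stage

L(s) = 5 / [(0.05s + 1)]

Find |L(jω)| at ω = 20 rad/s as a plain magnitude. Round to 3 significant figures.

At ω = 20 rad/s:
pole (1 + j20·0.05) = 1 + j1 → |·| ≈ 1.4142, ∠ ≈ 45.00°
|L| = 5 · 1 / (1.4142) ≈ 3.5356

3.54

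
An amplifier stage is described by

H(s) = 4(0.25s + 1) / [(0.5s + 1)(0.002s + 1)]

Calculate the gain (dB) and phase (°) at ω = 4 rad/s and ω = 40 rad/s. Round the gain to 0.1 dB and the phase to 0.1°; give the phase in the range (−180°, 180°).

ω = 4: 8.1 dB, -18.9°; ω = 40: 6.0 dB, -7.4°

At ω = 4 rad/s:
zero (1 + j4·0.25) = 1 + j1 → |·| ≈ 1.4142, ∠ ≈ 45.00°
pole (1 + j4·0.5) = 1 + j2 → |·| ≈ 2.2361, ∠ ≈ 63.43°
pole (1 + j4·0.002) = 1 + j0.008 → |·| ≈ 1, ∠ ≈ 0.46°
|H| = 4 · 1.4142 / (2.2361 · 1) ≈ 2.5298
Gain = 20 log₁₀(2.5298) ≈ 8.06 dB
∠H = (45.00°) − (63.43° + 0.46°) = -18.89°

At ω = 40 rad/s:
zero (1 + j40·0.25) = 1 + j10 → |·| ≈ 10.05, ∠ ≈ 84.29°
pole (1 + j40·0.5) = 1 + j20 → |·| ≈ 20.025, ∠ ≈ 87.14°
pole (1 + j40·0.002) = 1 + j0.08 → |·| ≈ 1.0032, ∠ ≈ 4.57°
|H| = 4 · 10.05 / (20.025 · 1.0032) ≈ 2.0011
Gain = 20 log₁₀(2.0011) ≈ 6.03 dB
∠H = (84.29°) − (87.14° + 4.57°) = -7.42°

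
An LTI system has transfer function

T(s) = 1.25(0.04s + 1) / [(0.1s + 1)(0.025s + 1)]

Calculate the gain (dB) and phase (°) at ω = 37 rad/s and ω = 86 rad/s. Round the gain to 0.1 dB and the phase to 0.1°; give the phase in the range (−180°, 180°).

At ω = 37 rad/s:
zero (1 + j37·0.04) = 1 + j1.48 → |·| ≈ 1.7862, ∠ ≈ 55.95°
pole (1 + j37·0.1) = 1 + j3.7 → |·| ≈ 3.8328, ∠ ≈ 74.88°
pole (1 + j37·0.025) = 1 + j0.925 → |·| ≈ 1.3622, ∠ ≈ 42.77°
|T| = 1.25 · 1.7862 / (3.8328 · 1.3622) ≈ 0.42764
Gain = 20 log₁₀(0.42764) ≈ -7.38 dB
∠T = (55.95°) − (74.88° + 42.77°) = -61.70°

At ω = 86 rad/s:
zero (1 + j86·0.04) = 1 + j3.44 → |·| ≈ 3.5824, ∠ ≈ 73.79°
pole (1 + j86·0.1) = 1 + j8.6 → |·| ≈ 8.6579, ∠ ≈ 83.37°
pole (1 + j86·0.025) = 1 + j2.15 → |·| ≈ 2.3712, ∠ ≈ 65.06°
|T| = 1.25 · 3.5824 / (8.6579 · 2.3712) ≈ 0.21812
Gain = 20 log₁₀(0.21812) ≈ -13.23 dB
∠T = (73.79°) − (83.37° + 65.06°) = -74.64°

ω = 37: -7.4 dB, -61.7°; ω = 86: -13.2 dB, -74.6°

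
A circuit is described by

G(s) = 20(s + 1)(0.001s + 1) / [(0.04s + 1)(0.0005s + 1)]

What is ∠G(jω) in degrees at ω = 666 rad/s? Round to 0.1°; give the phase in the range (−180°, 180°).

At ω = 666 rad/s:
zero (1 + j666·1) = 1 + j666 → |·| ≈ 666, ∠ ≈ 89.91°
zero (1 + j666·0.001) = 1 + j0.666 → |·| ≈ 1.2015, ∠ ≈ 33.66°
pole (1 + j666·0.04) = 1 + j26.64 → |·| ≈ 26.659, ∠ ≈ 87.85°
pole (1 + j666·0.0005) = 1 + j0.333 → |·| ≈ 1.054, ∠ ≈ 18.42°
∠G = (89.91° + 33.66°) − (87.85° + 18.42°) = 17.30°

17.3°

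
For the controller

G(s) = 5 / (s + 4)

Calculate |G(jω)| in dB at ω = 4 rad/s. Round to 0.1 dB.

Substitute s = j4:
Numerator: 5 = 5 + j0
Denominator: (j4) + 4 = 4 + j4
|N| = √(5² + 0²) ≈ 5, ∠N ≈ 0.00°
|D| = √(4² + 4²) ≈ 5.6569, ∠D ≈ 45.00°
|G| = 5 / 5.6569 ≈ 0.88388
Gain = 20 log₁₀(0.88388) ≈ -1.07 dB

-1.1 dB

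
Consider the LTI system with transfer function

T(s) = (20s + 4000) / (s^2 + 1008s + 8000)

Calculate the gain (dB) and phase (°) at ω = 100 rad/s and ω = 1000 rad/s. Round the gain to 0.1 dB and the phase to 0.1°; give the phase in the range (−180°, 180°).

ω = 100: -27.1 dB, -64.6°; ω = 1000: -36.8 dB, -55.9°

Substitute s = j100:
Numerator: 20(j100) + 4000 = 4000 + j2000
Denominator: (j100)^2 + 1008(j100) + 8000 = -2000 + j100800
|N| = √(4000² + 2000²) ≈ 4472.1, ∠N ≈ 26.57°
|D| = √(2000² + 100800²) ≈ 1.0082e+05, ∠D ≈ 91.14°
|T| = 4472.1 / 1.0082e+05 ≈ 0.044357
Gain = 20 log₁₀(0.044357) ≈ -27.06 dB
∠T = 26.57° − 91.14° = -64.57°

Substitute s = j1000:
Numerator: 20(j1000) + 4000 = 4000 + j20000
Denominator: (j1000)^2 + 1008(j1000) + 8000 = -992000 + j1008000
|N| = √(4000² + 20000²) ≈ 20396, ∠N ≈ 78.69°
|D| = √(992000² + 1008000²) ≈ 1.4143e+06, ∠D ≈ 134.54°
|T| = 20396 / 1.4143e+06 ≈ 0.014421
Gain = 20 log₁₀(0.014421) ≈ -36.82 dB
∠T = 78.69° − 134.54° = -55.85°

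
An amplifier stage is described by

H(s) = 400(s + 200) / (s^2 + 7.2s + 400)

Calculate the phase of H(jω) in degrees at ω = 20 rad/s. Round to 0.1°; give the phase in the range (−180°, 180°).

At s = jω = j20:
zero (s+200): 200 + j20 → |·| = √(200²+20²) = √40400 ≈ 201, ∠ = arctan(20/200) ≈ 5.71°
quadratic: (j20)² + 7.2·j20 + 400 = 0 + j144 → |·| ≈ 144, ∠ ≈ 90.00°
∠H = 5.71° − 90.00° = -84.29°

-84.3°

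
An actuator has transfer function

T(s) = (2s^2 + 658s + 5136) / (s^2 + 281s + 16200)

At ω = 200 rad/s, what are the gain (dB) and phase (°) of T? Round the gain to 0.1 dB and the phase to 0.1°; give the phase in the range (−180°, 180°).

7.9 dB, 6.7°

Substitute s = j200:
Numerator: 2(j200)^2 + 658(j200) + 5136 = -74864 + j131600
Denominator: (j200)^2 + 281(j200) + 16200 = -23800 + j56200
|N| = √(74864² + 131600²) ≈ 1.514e+05, ∠N ≈ 119.63°
|D| = √(23800² + 56200²) ≈ 61032, ∠D ≈ 112.95°
|T| = 1.514e+05 / 61032 ≈ 2.4807
Gain = 20 log₁₀(2.4807) ≈ 7.89 dB
∠T = 119.63° − 112.95° = 6.68°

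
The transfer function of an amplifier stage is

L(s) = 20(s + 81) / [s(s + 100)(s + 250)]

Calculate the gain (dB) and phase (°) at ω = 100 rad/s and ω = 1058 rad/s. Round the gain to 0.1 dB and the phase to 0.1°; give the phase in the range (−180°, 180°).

At s = jω = j100:
zero (s+81): 81 + j100 → |·| = √(81²+100²) = √16561 ≈ 128.69, ∠ = arctan(100/81) ≈ 50.99°
pole (s+100): 100 + j100 → |·| = √(100²+100²) = √20000 ≈ 141.42, ∠ = arctan(100/100) ≈ 45.00°
pole (s+250): 250 + j100 → |·| = √(250²+100²) = √72500 ≈ 269.26, ∠ = arctan(100/250) ≈ 21.80°
pole at origin: |s| = 100, ∠ = 90.00° (in denominator)
|L| = 20 · 128.69 / 3.8079e+06 ≈ 0.00067591
Gain = 20 log₁₀(0.00067591) ≈ -63.40 dB
∠L = 50.99° − 156.80° = -105.81°

At s = jω = j1058:
zero (s+81): 81 + j1058 → |·| = √(81²+1058²) = √1125925 ≈ 1061.1, ∠ = arctan(1058/81) ≈ 85.62°
pole (s+100): 100 + j1058 → |·| = √(100²+1058²) = √1129364 ≈ 1062.7, ∠ = arctan(1058/100) ≈ 84.60°
pole (s+250): 250 + j1058 → |·| = √(250²+1058²) = √1181864 ≈ 1087.1, ∠ = arctan(1058/250) ≈ 76.71°
pole at origin: |s| = 1058, ∠ = 90.00° (in denominator)
|L| = 20 · 1061.1 / 1.2223e+09 ≈ 1.7362e-05
Gain = 20 log₁₀(1.7362e-05) ≈ -95.21 dB
∠L = 85.62° − 251.31° = -165.69°

ω = 100: -63.4 dB, -105.8°; ω = 1058: -95.2 dB, -165.7°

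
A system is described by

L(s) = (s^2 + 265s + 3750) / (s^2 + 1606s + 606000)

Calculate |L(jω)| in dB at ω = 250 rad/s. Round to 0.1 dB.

-17.7 dB

Substitute s = j250:
Numerator: (j250)^2 + 265(j250) + 3750 = -58750 + j66250
Denominator: (j250)^2 + 1606(j250) + 606000 = 543500 + j401500
|N| = √(58750² + 66250²) ≈ 88547, ∠N ≈ 131.57°
|D| = √(543500² + 401500²) ≈ 6.7572e+05, ∠D ≈ 36.45°
|L| = 88547 / 6.7572e+05 ≈ 0.13104
Gain = 20 log₁₀(0.13104) ≈ -17.65 dB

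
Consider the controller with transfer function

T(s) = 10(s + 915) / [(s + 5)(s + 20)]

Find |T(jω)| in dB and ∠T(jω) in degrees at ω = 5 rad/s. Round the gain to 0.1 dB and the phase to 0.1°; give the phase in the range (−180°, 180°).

At s = jω = j5:
zero (s+915): 915 + j5 → |·| = √(915²+5²) = √837250 ≈ 915.01, ∠ = arctan(5/915) ≈ 0.31°
pole (s+5): 5 + j5 → |·| = √(5²+5²) = √50 ≈ 7.0711, ∠ = arctan(5/5) ≈ 45.00°
pole (s+20): 20 + j5 → |·| = √(20²+5²) = √425 ≈ 20.616, ∠ = arctan(5/20) ≈ 14.04°
|T| = 10 · 915.01 / 145.78 ≈ 62.766
Gain = 20 log₁₀(62.766) ≈ 35.95 dB
∠T = 0.31° − 59.04° = -58.73°

36.0 dB, -58.7°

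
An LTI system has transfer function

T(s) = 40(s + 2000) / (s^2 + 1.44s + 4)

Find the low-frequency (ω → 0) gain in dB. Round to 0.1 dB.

T(0) = 40·2000 / 4 = 20000
20 log₁₀(20000) ≈ 86.02 dB

86.0 dB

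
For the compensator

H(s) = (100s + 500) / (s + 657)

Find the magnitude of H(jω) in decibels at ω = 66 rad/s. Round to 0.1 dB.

20.0 dB

Substitute s = j66:
Numerator: 100(j66) + 500 = 500 + j6600
Denominator: (j66) + 657 = 657 + j66
|N| = √(500² + 6600²) ≈ 6618.9, ∠N ≈ 85.67°
|D| = √(657² + 66²) ≈ 660.31, ∠D ≈ 5.74°
|H| = 6618.9 / 660.31 ≈ 10.024
Gain = 20 log₁₀(10.024) ≈ 20.02 dB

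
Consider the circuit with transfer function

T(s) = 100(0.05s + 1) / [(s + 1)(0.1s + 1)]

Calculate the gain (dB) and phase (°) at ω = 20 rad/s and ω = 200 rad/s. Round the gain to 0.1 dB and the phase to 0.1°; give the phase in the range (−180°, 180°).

At ω = 20 rad/s:
zero (1 + j20·0.05) = 1 + j1 → |·| ≈ 1.4142, ∠ ≈ 45.00°
pole (1 + j20·1) = 1 + j20 → |·| ≈ 20.025, ∠ ≈ 87.14°
pole (1 + j20·0.1) = 1 + j2 → |·| ≈ 2.2361, ∠ ≈ 63.43°
|T| = 100 · 1.4142 / (20.025 · 2.2361) ≈ 3.1583
Gain = 20 log₁₀(3.1583) ≈ 9.99 dB
∠T = (45.00°) − (87.14° + 63.43°) = -105.57°

At ω = 200 rad/s:
zero (1 + j200·0.05) = 1 + j10 → |·| ≈ 10.05, ∠ ≈ 84.29°
pole (1 + j200·1) = 1 + j200 → |·| ≈ 200, ∠ ≈ 89.71°
pole (1 + j200·0.1) = 1 + j20 → |·| ≈ 20.025, ∠ ≈ 87.14°
|T| = 100 · 10.05 / (200 · 20.025) ≈ 0.25094
Gain = 20 log₁₀(0.25094) ≈ -12.01 dB
∠T = (84.29°) − (89.71° + 87.14°) = -92.56°

ω = 20: 10.0 dB, -105.6°; ω = 200: -12.0 dB, -92.6°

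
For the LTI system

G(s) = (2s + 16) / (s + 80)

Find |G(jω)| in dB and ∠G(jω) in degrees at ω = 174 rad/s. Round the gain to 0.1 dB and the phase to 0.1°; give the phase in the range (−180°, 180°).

Substitute s = j174:
Numerator: 2(j174) + 16 = 16 + j348
Denominator: (j174) + 80 = 80 + j174
|N| = √(16² + 348²) ≈ 348.37, ∠N ≈ 87.37°
|D| = √(80² + 174²) ≈ 191.51, ∠D ≈ 65.31°
|G| = 348.37 / 191.51 ≈ 1.8191
Gain = 20 log₁₀(1.8191) ≈ 5.20 dB
∠G = 87.37° − 65.31° = 22.06°

5.2 dB, 22.1°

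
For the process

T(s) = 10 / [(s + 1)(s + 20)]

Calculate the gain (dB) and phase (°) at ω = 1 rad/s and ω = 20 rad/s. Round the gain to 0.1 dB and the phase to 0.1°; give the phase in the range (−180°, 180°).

At s = jω = j1:
pole (s+1): 1 + j1 → |·| = √(1²+1²) = √2 ≈ 1.4142, ∠ = arctan(1/1) ≈ 45.00°
pole (s+20): 20 + j1 → |·| = √(20²+1²) = √401 ≈ 20.025, ∠ = arctan(1/20) ≈ 2.86°
|T| = 10 / 28.319 ≈ 0.35312
Gain = 20 log₁₀(0.35312) ≈ -9.04 dB
∠T = 0.00° − 47.86° = -47.86°

At s = jω = j20:
pole (s+1): 1 + j20 → |·| = √(1²+20²) = √401 ≈ 20.025, ∠ = arctan(20/1) ≈ 87.14°
pole (s+20): 20 + j20 → |·| = √(20²+20²) = √800 ≈ 28.284, ∠ = arctan(20/20) ≈ 45.00°
|T| = 10 / 566.39 ≈ 0.017656
Gain = 20 log₁₀(0.017656) ≈ -35.06 dB
∠T = 0.00° − 132.14° = -132.14°

ω = 1: -9.0 dB, -47.9°; ω = 20: -35.1 dB, -132.1°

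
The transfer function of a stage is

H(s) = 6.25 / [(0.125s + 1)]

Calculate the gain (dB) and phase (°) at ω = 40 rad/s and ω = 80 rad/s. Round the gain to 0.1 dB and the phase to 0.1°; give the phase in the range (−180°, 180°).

ω = 40: 1.8 dB, -78.7°; ω = 80: -4.1 dB, -84.3°

At ω = 40 rad/s:
pole (1 + j40·0.125) = 1 + j5 → |·| ≈ 5.099, ∠ ≈ 78.69°
|H| = 6.25 · 1 / (5.099) ≈ 1.2257
Gain = 20 log₁₀(1.2257) ≈ 1.77 dB
∠H = (0°) − (78.69°) = -78.69°

At ω = 80 rad/s:
pole (1 + j80·0.125) = 1 + j10 → |·| ≈ 10.05, ∠ ≈ 84.29°
|H| = 6.25 · 1 / (10.05) ≈ 0.62189
Gain = 20 log₁₀(0.62189) ≈ -4.13 dB
∠H = (0°) − (84.29°) = -84.29°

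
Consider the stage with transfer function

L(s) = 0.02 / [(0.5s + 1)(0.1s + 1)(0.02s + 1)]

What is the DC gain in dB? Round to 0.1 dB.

-34.0 dB

L(0) = 0.02 · 1 / 1 = 0.02
20 log₁₀(0.02) ≈ -33.98 dB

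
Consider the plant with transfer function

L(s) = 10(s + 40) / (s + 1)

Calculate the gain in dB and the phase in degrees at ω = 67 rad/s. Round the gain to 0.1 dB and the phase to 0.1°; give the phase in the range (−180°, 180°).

21.3 dB, -30.0°

At s = jω = j67:
zero (s+40): 40 + j67 → |·| = √(40²+67²) = √6089 ≈ 78.032, ∠ = arctan(67/40) ≈ 59.16°
pole (s+1): 1 + j67 → |·| = √(1²+67²) = √4490 ≈ 67.007, ∠ = arctan(67/1) ≈ 89.14°
|L| = 10 · 78.032 / 67.007 ≈ 11.645
Gain = 20 log₁₀(11.645) ≈ 21.32 dB
∠L = 59.16° − 89.14° = -29.98°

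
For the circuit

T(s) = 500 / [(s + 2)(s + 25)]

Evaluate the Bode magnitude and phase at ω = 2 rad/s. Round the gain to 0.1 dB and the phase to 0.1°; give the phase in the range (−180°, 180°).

17.0 dB, -49.6°

At s = jω = j2:
pole (s+2): 2 + j2 → |·| = √(2²+2²) = √8 ≈ 2.8284, ∠ = arctan(2/2) ≈ 45.00°
pole (s+25): 25 + j2 → |·| = √(25²+2²) = √629 ≈ 25.08, ∠ = arctan(2/25) ≈ 4.57°
|T| = 500 / 70.936 ≈ 7.0486
Gain = 20 log₁₀(7.0486) ≈ 16.96 dB
∠T = 0.00° − 49.57° = -49.57°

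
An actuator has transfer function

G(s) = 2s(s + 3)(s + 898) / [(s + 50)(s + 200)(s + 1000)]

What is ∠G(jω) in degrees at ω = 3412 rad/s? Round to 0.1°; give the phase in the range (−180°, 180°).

At s = jω = j3412:
zero (s+3): 3 + j3412 → |·| = √(3²+3412²) = √11641753 ≈ 3412, ∠ = arctan(3412/3) ≈ 89.95°
zero (s+898): 898 + j3412 → |·| = √(898²+3412²) = √12448148 ≈ 3528.2, ∠ = arctan(3412/898) ≈ 75.25°
zero at origin: s = j3412 → |·| = 3412, ∠ = 90.00°
pole (s+50): 50 + j3412 → |·| = √(50²+3412²) = √11644244 ≈ 3412.4, ∠ = arctan(3412/50) ≈ 89.16°
pole (s+200): 200 + j3412 → |·| = √(200²+3412²) = √11681744 ≈ 3417.9, ∠ = arctan(3412/200) ≈ 86.65°
pole (s+1000): 1000 + j3412 → |·| = √(1000²+3412²) = √12641744 ≈ 3555.5, ∠ = arctan(3412/1000) ≈ 73.67°
∠G = 255.20° − 249.48° = 5.72°

5.7°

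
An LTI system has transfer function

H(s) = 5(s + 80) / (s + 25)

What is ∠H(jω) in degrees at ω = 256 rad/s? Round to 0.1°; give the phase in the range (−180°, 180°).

-11.8°

At s = jω = j256:
zero (s+80): 80 + j256 → |·| = √(80²+256²) = √71936 ≈ 268.21, ∠ = arctan(256/80) ≈ 72.65°
pole (s+25): 25 + j256 → |·| = √(25²+256²) = √66161 ≈ 257.22, ∠ = arctan(256/25) ≈ 84.42°
∠H = 72.65° − 84.42° = -11.77°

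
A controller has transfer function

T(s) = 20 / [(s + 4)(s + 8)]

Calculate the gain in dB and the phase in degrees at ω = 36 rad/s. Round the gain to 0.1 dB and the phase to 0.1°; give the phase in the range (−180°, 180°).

At s = jω = j36:
pole (s+4): 4 + j36 → |·| = √(4²+36²) = √1312 ≈ 36.222, ∠ = arctan(36/4) ≈ 83.66°
pole (s+8): 8 + j36 → |·| = √(8²+36²) = √1360 ≈ 36.878, ∠ = arctan(36/8) ≈ 77.47°
|T| = 20 / 1335.8 ≈ 0.014972
Gain = 20 log₁₀(0.014972) ≈ -36.49 dB
∠T = 0.00° − 161.13° = -161.13°

-36.5 dB, -161.1°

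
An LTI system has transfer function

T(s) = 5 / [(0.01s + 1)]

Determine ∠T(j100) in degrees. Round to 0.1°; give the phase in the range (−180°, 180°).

At ω = 100 rad/s:
pole (1 + j100·0.01) = 1 + j1 → |·| ≈ 1.4142, ∠ ≈ 45.00°
∠T = (0°) − (45.00°) = -45.00°

-45.0°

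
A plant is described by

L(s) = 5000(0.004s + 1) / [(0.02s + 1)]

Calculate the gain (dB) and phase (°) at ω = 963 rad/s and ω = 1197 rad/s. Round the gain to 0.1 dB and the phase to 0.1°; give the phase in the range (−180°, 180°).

ω = 963: 60.3 dB, -11.6°; ω = 1197: 60.2 dB, -9.4°

At ω = 963 rad/s:
zero (1 + j963·0.004) = 1 + j3.852 → |·| ≈ 3.9797, ∠ ≈ 75.45°
pole (1 + j963·0.02) = 1 + j19.26 → |·| ≈ 19.286, ∠ ≈ 87.03°
|L| = 5000 · 3.9797 / (19.286) ≈ 1031.8
Gain = 20 log₁₀(1031.8) ≈ 60.27 dB
∠L = (75.45°) − (87.03°) = -11.58°

At ω = 1197 rad/s:
zero (1 + j1197·0.004) = 1 + j4.788 → |·| ≈ 4.8913, ∠ ≈ 78.20°
pole (1 + j1197·0.02) = 1 + j23.94 → |·| ≈ 23.961, ∠ ≈ 87.61°
|L| = 5000 · 4.8913 / (23.961) ≈ 1020.7
Gain = 20 log₁₀(1020.7) ≈ 60.18 dB
∠L = (78.20°) − (87.61°) = -9.41°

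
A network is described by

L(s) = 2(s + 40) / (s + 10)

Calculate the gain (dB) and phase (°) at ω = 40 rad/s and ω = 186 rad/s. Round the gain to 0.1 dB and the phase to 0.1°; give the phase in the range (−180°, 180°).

ω = 40: 8.8 dB, -31.0°; ω = 186: 6.2 dB, -9.1°

At s = jω = j40:
zero (s+40): 40 + j40 → |·| = √(40²+40²) = √3200 ≈ 56.569, ∠ = arctan(40/40) ≈ 45.00°
pole (s+10): 10 + j40 → |·| = √(10²+40²) = √1700 ≈ 41.231, ∠ = arctan(40/10) ≈ 75.96°
|L| = 2 · 56.569 / 41.231 ≈ 2.744
Gain = 20 log₁₀(2.744) ≈ 8.77 dB
∠L = 45.00° − 75.96° = -30.96°

At s = jω = j186:
zero (s+40): 40 + j186 → |·| = √(40²+186²) = √36196 ≈ 190.25, ∠ = arctan(186/40) ≈ 77.86°
pole (s+10): 10 + j186 → |·| = √(10²+186²) = √34696 ≈ 186.27, ∠ = arctan(186/10) ≈ 86.92°
|L| = 2 · 190.25 / 186.27 ≈ 2.0427
Gain = 20 log₁₀(2.0427) ≈ 6.20 dB
∠L = 77.86° − 86.92° = -9.06°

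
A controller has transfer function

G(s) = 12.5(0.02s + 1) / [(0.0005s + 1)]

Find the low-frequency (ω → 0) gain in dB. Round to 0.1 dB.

21.9 dB

G(0) = 12.5 · 1 / 1 = 12.5
20 log₁₀(12.5) ≈ 21.94 dB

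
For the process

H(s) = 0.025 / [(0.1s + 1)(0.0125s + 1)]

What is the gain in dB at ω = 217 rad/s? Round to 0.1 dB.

-68.0 dB

At ω = 217 rad/s:
pole (1 + j217·0.1) = 1 + j21.7 → |·| ≈ 21.723, ∠ ≈ 87.36°
pole (1 + j217·0.0125) = 1 + j2.7125 → |·| ≈ 2.891, ∠ ≈ 69.76°
|H| = 0.025 · 1 / (21.723 · 2.891) ≈ 0.00039808
Gain = 20 log₁₀(0.00039808) ≈ -68.00 dB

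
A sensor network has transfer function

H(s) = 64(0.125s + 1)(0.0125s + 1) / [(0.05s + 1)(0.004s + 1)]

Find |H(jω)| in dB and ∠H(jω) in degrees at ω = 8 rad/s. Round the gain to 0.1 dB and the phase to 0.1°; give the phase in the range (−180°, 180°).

At ω = 8 rad/s:
zero (1 + j8·0.125) = 1 + j1 → |·| ≈ 1.4142, ∠ ≈ 45.00°
zero (1 + j8·0.0125) = 1 + j0.1 → |·| ≈ 1.005, ∠ ≈ 5.71°
pole (1 + j8·0.05) = 1 + j0.4 → |·| ≈ 1.077, ∠ ≈ 21.80°
pole (1 + j8·0.004) = 1 + j0.032 → |·| ≈ 1.0005, ∠ ≈ 1.83°
|H| = 64 · 1.4142 · 1.005 / (1.077 · 1.0005) ≈ 84.416
Gain = 20 log₁₀(84.416) ≈ 38.53 dB
∠H = (45.00° + 5.71°) − (21.80° + 1.83°) = 27.08°

38.5 dB, 27.1°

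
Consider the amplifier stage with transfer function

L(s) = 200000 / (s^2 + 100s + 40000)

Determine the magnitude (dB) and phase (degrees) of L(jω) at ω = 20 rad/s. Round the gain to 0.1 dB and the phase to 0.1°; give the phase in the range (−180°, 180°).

14.1 dB, -2.9°

At s = jω = j20:
quadratic: (j20)² + 100·j20 + 40000 = 39600 + j2000 → |·| ≈ 39650, ∠ ≈ 2.89°
|L| = 200000 / 39650 ≈ 5.0441
Gain = 20 log₁₀(5.0441) ≈ 14.06 dB
∠L = 0.00° − 2.89° = -2.89°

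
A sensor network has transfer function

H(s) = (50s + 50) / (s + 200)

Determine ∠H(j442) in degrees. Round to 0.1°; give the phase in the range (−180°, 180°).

Substitute s = j442:
Numerator: 50(j442) + 50 = 50 + j22100
Denominator: (j442) + 200 = 200 + j442
|N| = √(50² + 22100²) ≈ 22100, ∠N ≈ 89.87°
|D| = √(200² + 442²) ≈ 485.14, ∠D ≈ 65.65°
∠H = 89.87° − 65.65° = 24.22°

24.2°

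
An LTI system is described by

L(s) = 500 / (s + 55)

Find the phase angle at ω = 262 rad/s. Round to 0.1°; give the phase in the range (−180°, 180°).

Substitute s = j262:
Numerator: 500 = 500 + j0
Denominator: (j262) + 55 = 55 + j262
|N| = √(500² + 0²) ≈ 500, ∠N ≈ 0.00°
|D| = √(55² + 262²) ≈ 267.71, ∠D ≈ 78.14°
∠L = 0.00° − 78.14° = -78.14°

-78.1°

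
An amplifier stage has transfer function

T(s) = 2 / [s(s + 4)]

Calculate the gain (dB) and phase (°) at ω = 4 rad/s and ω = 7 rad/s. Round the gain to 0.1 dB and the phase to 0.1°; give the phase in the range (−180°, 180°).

At s = jω = j4:
pole (s+4): 4 + j4 → |·| = √(4²+4²) = √32 ≈ 5.6569, ∠ = arctan(4/4) ≈ 45.00°
pole at origin: |s| = 4, ∠ = 90.00° (in denominator)
|T| = 2 / 22.628 ≈ 0.088386
Gain = 20 log₁₀(0.088386) ≈ -21.07 dB
∠T = 0.00° − 135.00° = -135.00°

At s = jω = j7:
pole (s+4): 4 + j7 → |·| = √(4²+7²) = √65 ≈ 8.0623, ∠ = arctan(7/4) ≈ 60.26°
pole at origin: |s| = 7, ∠ = 90.00° (in denominator)
|T| = 2 / 56.436 ≈ 0.035438
Gain = 20 log₁₀(0.035438) ≈ -29.01 dB
∠T = 0.00° − 150.26° = -150.26°

ω = 4: -21.1 dB, -135.0°; ω = 7: -29.0 dB, -150.3°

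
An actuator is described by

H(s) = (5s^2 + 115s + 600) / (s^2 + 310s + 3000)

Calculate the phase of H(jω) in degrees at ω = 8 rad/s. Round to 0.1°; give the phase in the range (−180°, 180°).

32.9°

Substitute s = j8:
Numerator: 5(j8)^2 + 115(j8) + 600 = 280 + j920
Denominator: (j8)^2 + 310(j8) + 3000 = 2936 + j2480
|N| = √(280² + 920²) ≈ 961.67, ∠N ≈ 73.07°
|D| = √(2936² + 2480²) ≈ 3843.2, ∠D ≈ 40.19°
∠H = 73.07° − 40.19° = 32.88°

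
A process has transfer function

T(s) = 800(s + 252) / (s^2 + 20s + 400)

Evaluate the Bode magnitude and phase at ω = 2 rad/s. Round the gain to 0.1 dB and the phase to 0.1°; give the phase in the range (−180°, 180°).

54.1 dB, -5.3°

At s = jω = j2:
zero (s+252): 252 + j2 → |·| = √(252²+2²) = √63508 ≈ 252.01, ∠ = arctan(2/252) ≈ 0.45°
quadratic: (j2)² + 20·j2 + 400 = 396 + j40 → |·| ≈ 398.02, ∠ ≈ 5.77°
|T| = 800 · 252.01 / 398.02 ≈ 506.53
Gain = 20 log₁₀(506.53) ≈ 54.09 dB
∠T = 0.45° − 5.77° = -5.32°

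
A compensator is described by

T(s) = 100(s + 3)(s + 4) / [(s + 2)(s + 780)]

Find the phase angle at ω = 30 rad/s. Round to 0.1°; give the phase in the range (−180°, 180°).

78.3°

At s = jω = j30:
zero (s+3): 3 + j30 → |·| = √(3²+30²) = √909 ≈ 30.15, ∠ = arctan(30/3) ≈ 84.29°
zero (s+4): 4 + j30 → |·| = √(4²+30²) = √916 ≈ 30.265, ∠ = arctan(30/4) ≈ 82.41°
pole (s+2): 2 + j30 → |·| = √(2²+30²) = √904 ≈ 30.067, ∠ = arctan(30/2) ≈ 86.19°
pole (s+780): 780 + j30 → |·| = √(780²+30²) = √609300 ≈ 780.58, ∠ = arctan(30/780) ≈ 2.20°
∠T = 166.70° − 88.39° = 78.31°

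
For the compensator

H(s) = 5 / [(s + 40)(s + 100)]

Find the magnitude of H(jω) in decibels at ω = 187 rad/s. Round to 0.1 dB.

At s = jω = j187:
pole (s+40): 40 + j187 → |·| = √(40²+187²) = √36569 ≈ 191.23, ∠ = arctan(187/40) ≈ 77.93°
pole (s+100): 100 + j187 → |·| = √(100²+187²) = √44969 ≈ 212.06, ∠ = arctan(187/100) ≈ 61.86°
|H| = 5 / 40552 ≈ 0.0001233
Gain = 20 log₁₀(0.0001233) ≈ -78.18 dB

-78.2 dB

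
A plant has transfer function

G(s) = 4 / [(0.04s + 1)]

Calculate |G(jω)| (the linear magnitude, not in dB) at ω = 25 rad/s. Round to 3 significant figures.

At ω = 25 rad/s:
pole (1 + j25·0.04) = 1 + j1 → |·| ≈ 1.4142, ∠ ≈ 45.00°
|G| = 4 · 1 / (1.4142) ≈ 2.8285

2.83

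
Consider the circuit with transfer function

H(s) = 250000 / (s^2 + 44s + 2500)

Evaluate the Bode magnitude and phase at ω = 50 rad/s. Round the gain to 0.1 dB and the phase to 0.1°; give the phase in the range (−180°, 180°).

41.1 dB, -90.0°

At s = jω = j50:
quadratic: (j50)² + 44·j50 + 2500 = 0 + j2200 → |·| ≈ 2200, ∠ ≈ 90.00°
|H| = 250000 / 2200 ≈ 113.64
Gain = 20 log₁₀(113.64) ≈ 41.11 dB
∠H = 0.00° − 90.00° = -90.00°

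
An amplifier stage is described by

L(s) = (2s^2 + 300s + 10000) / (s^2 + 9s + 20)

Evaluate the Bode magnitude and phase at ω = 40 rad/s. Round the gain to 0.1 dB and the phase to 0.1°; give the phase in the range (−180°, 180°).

18.6 dB, -106.7°

Substitute s = j40:
Numerator: 2(j40)^2 + 300(j40) + 10000 = 6800 + j12000
Denominator: (j40)^2 + 9(j40) + 20 = -1580 + j360
|N| = √(6800² + 12000²) ≈ 13793, ∠N ≈ 60.46°
|D| = √(1580² + 360²) ≈ 1620.5, ∠D ≈ 167.16°
|L| = 13793 / 1620.5 ≈ 8.5116
Gain = 20 log₁₀(8.5116) ≈ 18.60 dB
∠L = 60.46° − 167.16° = -106.70°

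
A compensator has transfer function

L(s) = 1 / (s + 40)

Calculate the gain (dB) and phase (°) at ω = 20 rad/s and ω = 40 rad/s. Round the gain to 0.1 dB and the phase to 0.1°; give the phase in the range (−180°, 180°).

ω = 20: -33.0 dB, -26.6°; ω = 40: -35.1 dB, -45.0°

At s = jω = j20:
pole (s+40): 40 + j20 → |·| = √(40²+20²) = √2000 ≈ 44.721, ∠ = arctan(20/40) ≈ 26.57°
|L| = 1 / 44.721 ≈ 0.022361
Gain = 20 log₁₀(0.022361) ≈ -33.01 dB
∠L = 0.00° − 26.57° = -26.57°

At s = jω = j40:
pole (s+40): 40 + j40 → |·| = √(40²+40²) = √3200 ≈ 56.569, ∠ = arctan(40/40) ≈ 45.00°
|L| = 1 / 56.569 ≈ 0.017678
Gain = 20 log₁₀(0.017678) ≈ -35.05 dB
∠L = 0.00° − 45.00° = -45.00°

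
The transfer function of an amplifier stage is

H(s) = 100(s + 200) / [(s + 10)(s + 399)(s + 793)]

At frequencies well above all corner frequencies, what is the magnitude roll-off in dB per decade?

-40 dB/decade

Each pole contributes −20 dB/decade at high frequency; each zero contributes +20 dB/decade.
Net: 1 zero(s) − 3 pole(s) → -40 dB/decade.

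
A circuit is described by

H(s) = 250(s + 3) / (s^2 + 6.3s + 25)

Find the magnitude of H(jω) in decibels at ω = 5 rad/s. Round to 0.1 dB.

33.3 dB

At s = jω = j5:
zero (s+3): 3 + j5 → |·| = √(3²+5²) = √34 ≈ 5.831, ∠ = arctan(5/3) ≈ 59.04°
quadratic: (j5)² + 6.3·j5 + 25 = 0 + j31.5 → |·| ≈ 31.5, ∠ ≈ 90.00°
|H| = 250 · 5.831 / 31.5 ≈ 46.278
Gain = 20 log₁₀(46.278) ≈ 33.31 dB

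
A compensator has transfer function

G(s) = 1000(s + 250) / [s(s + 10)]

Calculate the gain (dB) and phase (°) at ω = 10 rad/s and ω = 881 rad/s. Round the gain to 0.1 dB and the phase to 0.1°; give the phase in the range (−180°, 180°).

ω = 10: 65.0 dB, -132.7°; ω = 881: 1.4 dB, -105.2°

At s = jω = j10:
zero (s+250): 250 + j10 → |·| = √(250²+10²) = √62600 ≈ 250.2, ∠ = arctan(10/250) ≈ 2.29°
pole (s+10): 10 + j10 → |·| = √(10²+10²) = √200 ≈ 14.142, ∠ = arctan(10/10) ≈ 45.00°
pole at origin: |s| = 10, ∠ = 90.00° (in denominator)
|G| = 1000 · 250.2 / 141.42 ≈ 1769.2
Gain = 20 log₁₀(1769.2) ≈ 64.96 dB
∠G = 2.29° − 135.00° = -132.71°

At s = jω = j881:
zero (s+250): 250 + j881 → |·| = √(250²+881²) = √838661 ≈ 915.78, ∠ = arctan(881/250) ≈ 74.16°
pole (s+10): 10 + j881 → |·| = √(10²+881²) = √776261 ≈ 881.06, ∠ = arctan(881/10) ≈ 89.35°
pole at origin: |s| = 881, ∠ = 90.00° (in denominator)
|G| = 1000 · 915.78 / 7.7621e+05 ≈ 1.1798
Gain = 20 log₁₀(1.1798) ≈ 1.44 dB
∠G = 74.16° − 179.35° = -105.19°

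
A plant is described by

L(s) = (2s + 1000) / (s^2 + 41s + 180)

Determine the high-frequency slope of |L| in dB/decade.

Each pole contributes −20 dB/decade at high frequency; each zero contributes +20 dB/decade.
Net: 1 zero(s) − 2 pole(s) → -20 dB/decade.

-20 dB/decade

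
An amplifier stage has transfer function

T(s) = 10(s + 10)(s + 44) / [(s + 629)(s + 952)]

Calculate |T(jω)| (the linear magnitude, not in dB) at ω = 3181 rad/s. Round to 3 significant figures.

At s = jω = j3181:
zero (s+10): 10 + j3181 → |·| = √(10²+3181²) = √10118861 ≈ 3181, ∠ = arctan(3181/10) ≈ 89.82°
zero (s+44): 44 + j3181 → |·| = √(44²+3181²) = √10120697 ≈ 3181.3, ∠ = arctan(3181/44) ≈ 89.21°
pole (s+629): 629 + j3181 → |·| = √(629²+3181²) = √10514402 ≈ 3242.6, ∠ = arctan(3181/629) ≈ 78.81°
pole (s+952): 952 + j3181 → |·| = √(952²+3181²) = √11025065 ≈ 3320.4, ∠ = arctan(3181/952) ≈ 73.34°
|T| = 10 · 1.012e+07 / 1.0767e+07 ≈ 9.3991

9.40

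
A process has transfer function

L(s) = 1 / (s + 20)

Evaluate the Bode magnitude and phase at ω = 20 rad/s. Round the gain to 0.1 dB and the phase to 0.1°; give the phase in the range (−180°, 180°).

-29.0 dB, -45.0°

At s = jω = j20:
pole (s+20): 20 + j20 → |·| = √(20²+20²) = √800 ≈ 28.284, ∠ = arctan(20/20) ≈ 45.00°
|L| = 1 / 28.284 ≈ 0.035356
Gain = 20 log₁₀(0.035356) ≈ -29.03 dB
∠L = 0.00° − 45.00° = -45.00°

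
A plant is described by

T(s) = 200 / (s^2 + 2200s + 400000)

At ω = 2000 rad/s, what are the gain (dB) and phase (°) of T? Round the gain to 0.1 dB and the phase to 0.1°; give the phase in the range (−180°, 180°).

-89.1 dB, -129.3°

Substitute s = j2000:
Numerator: 200 = 200 + j0
Denominator: (j2000)^2 + 2200(j2000) + 400000 = -3600000 + j4400000
|N| = √(200² + 0²) ≈ 200, ∠N ≈ 0.00°
|D| = √(3600000² + 4400000²) ≈ 5.6851e+06, ∠D ≈ 129.29°
|T| = 200 / 5.6851e+06 ≈ 3.518e-05
Gain = 20 log₁₀(3.518e-05) ≈ -89.07 dB
∠T = 0.00° − 129.29° = -129.29°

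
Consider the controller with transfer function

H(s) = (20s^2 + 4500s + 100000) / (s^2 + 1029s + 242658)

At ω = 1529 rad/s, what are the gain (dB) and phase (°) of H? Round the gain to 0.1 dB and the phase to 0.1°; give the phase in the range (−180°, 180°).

Substitute s = j1529:
Numerator: 20(j1529)^2 + 4500(j1529) + 100000 = -46656820 + j6880500
Denominator: (j1529)^2 + 1029(j1529) + 242658 = -2095183 + j1573341
|N| = √(46656820² + 6880500²) ≈ 4.7161e+07, ∠N ≈ 171.61°
|D| = √(2095183² + 1573341²) ≈ 2.6202e+06, ∠D ≈ 143.10°
|H| = 4.7161e+07 / 2.6202e+06 ≈ 17.999
Gain = 20 log₁₀(17.999) ≈ 25.10 dB
∠H = 171.61° − 143.10° = 28.51°

25.1 dB, 28.5°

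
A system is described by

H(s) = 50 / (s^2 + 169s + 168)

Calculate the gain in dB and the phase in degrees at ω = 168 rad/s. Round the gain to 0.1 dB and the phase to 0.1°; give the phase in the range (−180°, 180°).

Substitute s = j168:
Numerator: 50 = 50 + j0
Denominator: (j168)^2 + 169(j168) + 168 = -28056 + j28392
|N| = √(50² + 0²) ≈ 50, ∠N ≈ 0.00°
|D| = √(28056² + 28392²) ≈ 39915, ∠D ≈ 134.66°
|H| = 50 / 39915 ≈ 0.0012527
Gain = 20 log₁₀(0.0012527) ≈ -58.04 dB
∠H = 0.00° − 134.66° = -134.66°

-58.0 dB, -134.7°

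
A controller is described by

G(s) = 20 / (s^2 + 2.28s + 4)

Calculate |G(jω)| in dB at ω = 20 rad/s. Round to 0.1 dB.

-26.0 dB

At s = jω = j20:
quadratic: (j20)² + 2.28·j20 + 4 = -396 + j45.6 → |·| ≈ 398.62, ∠ ≈ 173.43°
|G| = 20 / 398.62 ≈ 0.050173
Gain = 20 log₁₀(0.050173) ≈ -25.99 dB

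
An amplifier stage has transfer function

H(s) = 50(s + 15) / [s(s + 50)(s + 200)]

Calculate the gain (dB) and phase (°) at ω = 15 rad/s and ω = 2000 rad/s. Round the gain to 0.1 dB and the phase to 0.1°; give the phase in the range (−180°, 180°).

At s = jω = j15:
zero (s+15): 15 + j15 → |·| = √(15²+15²) = √450 ≈ 21.213, ∠ = arctan(15/15) ≈ 45.00°
pole (s+50): 50 + j15 → |·| = √(50²+15²) = √2725 ≈ 52.202, ∠ = arctan(15/50) ≈ 16.70°
pole (s+200): 200 + j15 → |·| = √(200²+15²) = √40225 ≈ 200.56, ∠ = arctan(15/200) ≈ 4.29°
pole at origin: |s| = 15, ∠ = 90.00° (in denominator)
|H| = 50 · 21.213 / 1.5704e+05 ≈ 0.006754
Gain = 20 log₁₀(0.006754) ≈ -43.41 dB
∠H = 45.00° − 110.99° = -65.99°

At s = jω = j2000:
zero (s+15): 15 + j2000 → |·| = √(15²+2000²) = √4000225 ≈ 2000.1, ∠ = arctan(2000/15) ≈ 89.57°
pole (s+50): 50 + j2000 → |·| = √(50²+2000²) = √4002500 ≈ 2000.6, ∠ = arctan(2000/50) ≈ 88.57°
pole (s+200): 200 + j2000 → |·| = √(200²+2000²) = √4040000 ≈ 2010, ∠ = arctan(2000/200) ≈ 84.29°
pole at origin: |s| = 2000, ∠ = 90.00° (in denominator)
|H| = 50 · 2000.1 / 8.0424e+09 ≈ 1.2435e-05
Gain = 20 log₁₀(1.2435e-05) ≈ -98.11 dB
∠H = 89.57° − 262.86° = -173.29°

ω = 15: -43.4 dB, -66.0°; ω = 2000: -98.1 dB, -173.3°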